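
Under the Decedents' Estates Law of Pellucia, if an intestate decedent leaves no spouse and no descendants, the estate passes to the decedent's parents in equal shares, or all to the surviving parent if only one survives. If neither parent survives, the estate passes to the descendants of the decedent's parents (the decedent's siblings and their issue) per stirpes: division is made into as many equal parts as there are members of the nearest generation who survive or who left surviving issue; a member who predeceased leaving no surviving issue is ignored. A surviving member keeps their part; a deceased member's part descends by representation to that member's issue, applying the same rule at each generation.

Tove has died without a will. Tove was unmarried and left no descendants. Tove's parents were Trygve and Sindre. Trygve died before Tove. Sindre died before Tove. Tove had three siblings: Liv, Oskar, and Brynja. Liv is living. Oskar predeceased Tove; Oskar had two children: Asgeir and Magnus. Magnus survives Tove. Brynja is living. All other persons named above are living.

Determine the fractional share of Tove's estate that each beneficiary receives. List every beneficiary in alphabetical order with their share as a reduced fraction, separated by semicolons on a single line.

Asgeir 1/6; Brynja 1/3; Liv 1/3; Magnus 1/6

Neither parent survives and there are no descendants, so the estate passes to Tove's siblings and their issue per stirpes.
The estate is divided into 3 equal shares of 1/3 among Liv, Oskar, Brynja.
Liv is living and takes 1/3.
Oskar predeceased; the 1/3 allotted to Oskar's branch passes to Oskar's issue by representation.
The 1/3 is divided into 2 equal shares of 1/6 among Asgeir, Magnus.
Asgeir is living and takes 1/6.
Magnus is living and takes 1/6.
Brynja is living and takes 1/3.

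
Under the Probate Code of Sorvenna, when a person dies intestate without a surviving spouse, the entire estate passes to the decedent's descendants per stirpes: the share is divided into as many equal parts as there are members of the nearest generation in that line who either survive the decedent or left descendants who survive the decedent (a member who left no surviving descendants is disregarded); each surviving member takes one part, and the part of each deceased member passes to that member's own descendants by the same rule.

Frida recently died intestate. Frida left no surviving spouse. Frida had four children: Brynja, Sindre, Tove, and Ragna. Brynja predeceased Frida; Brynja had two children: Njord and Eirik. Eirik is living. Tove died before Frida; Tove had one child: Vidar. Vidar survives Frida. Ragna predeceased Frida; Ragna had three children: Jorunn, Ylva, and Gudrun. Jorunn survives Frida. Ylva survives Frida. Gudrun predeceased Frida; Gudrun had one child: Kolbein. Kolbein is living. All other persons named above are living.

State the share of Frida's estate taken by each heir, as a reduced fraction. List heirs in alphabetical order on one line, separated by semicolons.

There is no surviving spouse, so the entire estate passes to Frida's descendants per stirpes.
The estate is divided into 4 equal shares of 1/4 among Brynja, Sindre, Tove, Ragna.
Brynja predeceased; the 1/4 allotted to Brynja's branch passes to Brynja's issue by representation.
The 1/4 is divided into 2 equal shares of 1/8 among Njord, Eirik.
Njord is living and takes 1/8.
Eirik is living and takes 1/8.
Sindre is living and takes 1/4.
Tove predeceased; the 1/4 allotted to Tove's branch passes to Tove's issue by representation.
Vidar is the sole taker at this level and receives the full 1/4.
Ragna predeceased; the 1/4 allotted to Ragna's branch passes to Ragna's issue by representation.
The 1/4 is divided into 3 equal shares of 1/12 among Jorunn, Ylva, Gudrun.
Jorunn is living and takes 1/12.
Ylva is living and takes 1/12.
Gudrun predeceased; the 1/12 allotted to Gudrun's branch passes to Gudrun's issue by representation.
Kolbein is the sole taker at this level and receives the full 1/12.

Eirik 1/8; Jorunn 1/12; Kolbein 1/12; Njord 1/8; Sindre 1/4; Vidar 1/4; Ylva 1/12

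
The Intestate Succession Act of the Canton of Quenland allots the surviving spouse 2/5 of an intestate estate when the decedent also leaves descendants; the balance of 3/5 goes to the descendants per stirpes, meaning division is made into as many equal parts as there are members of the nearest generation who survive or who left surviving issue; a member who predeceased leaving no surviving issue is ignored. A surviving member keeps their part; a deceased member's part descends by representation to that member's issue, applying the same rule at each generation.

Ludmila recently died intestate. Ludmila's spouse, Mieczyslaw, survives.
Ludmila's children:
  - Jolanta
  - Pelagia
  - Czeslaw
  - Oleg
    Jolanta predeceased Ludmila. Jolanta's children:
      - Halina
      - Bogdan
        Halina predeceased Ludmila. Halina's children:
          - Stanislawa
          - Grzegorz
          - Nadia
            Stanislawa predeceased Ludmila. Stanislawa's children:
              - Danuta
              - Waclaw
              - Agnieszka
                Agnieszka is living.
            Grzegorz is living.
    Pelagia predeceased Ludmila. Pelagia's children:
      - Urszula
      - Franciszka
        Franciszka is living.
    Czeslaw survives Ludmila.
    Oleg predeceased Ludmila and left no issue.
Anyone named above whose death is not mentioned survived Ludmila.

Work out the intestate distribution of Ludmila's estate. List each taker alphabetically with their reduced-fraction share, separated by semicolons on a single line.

Agnieszka 1/90; Bogdan 1/10; Czeslaw 1/5; Danuta 1/90; Franciszka 1/10; Grzegorz 1/30; Mieczyslaw 2/5; Nadia 1/30; Urszula 1/10; Waclaw 1/90

Mieczyslaw, as surviving spouse, takes 2/5.
The remaining 3/5 passes to Ludmila's descendants per stirpes.
Oleg left no surviving issue, so that branch lapses and is disregarded.
The 3/5 is divided into 3 equal shares of 1/5 among Jolanta, Pelagia, Czeslaw.
Jolanta predeceased; the 1/5 allotted to Jolanta's branch passes to Jolanta's issue by representation.
The 1/5 is divided into 2 equal shares of 1/10 among Halina, Bogdan.
Halina predeceased; the 1/10 allotted to Halina's branch passes to Halina's issue by representation.
The 1/10 is divided into 3 equal shares of 1/30 among Stanislawa, Grzegorz, Nadia.
Stanislawa predeceased; the 1/30 allotted to Stanislawa's branch passes to Stanislawa's issue by representation.
The 1/30 is divided into 3 equal shares of 1/90 among Danuta, Waclaw, Agnieszka.
Danuta is living and takes 1/90.
Waclaw is living and takes 1/90.
Agnieszka is living and takes 1/90.
Grzegorz is living and takes 1/30.
Nadia is living and takes 1/30.
Bogdan is living and takes 1/10.
Pelagia predeceased; the 1/5 allotted to Pelagia's branch passes to Pelagia's issue by representation.
The 1/5 is divided into 2 equal shares of 1/10 among Urszula, Franciszka.
Urszula is living and takes 1/10.
Franciszka is living and takes 1/10.
Czeslaw is living and takes 1/5.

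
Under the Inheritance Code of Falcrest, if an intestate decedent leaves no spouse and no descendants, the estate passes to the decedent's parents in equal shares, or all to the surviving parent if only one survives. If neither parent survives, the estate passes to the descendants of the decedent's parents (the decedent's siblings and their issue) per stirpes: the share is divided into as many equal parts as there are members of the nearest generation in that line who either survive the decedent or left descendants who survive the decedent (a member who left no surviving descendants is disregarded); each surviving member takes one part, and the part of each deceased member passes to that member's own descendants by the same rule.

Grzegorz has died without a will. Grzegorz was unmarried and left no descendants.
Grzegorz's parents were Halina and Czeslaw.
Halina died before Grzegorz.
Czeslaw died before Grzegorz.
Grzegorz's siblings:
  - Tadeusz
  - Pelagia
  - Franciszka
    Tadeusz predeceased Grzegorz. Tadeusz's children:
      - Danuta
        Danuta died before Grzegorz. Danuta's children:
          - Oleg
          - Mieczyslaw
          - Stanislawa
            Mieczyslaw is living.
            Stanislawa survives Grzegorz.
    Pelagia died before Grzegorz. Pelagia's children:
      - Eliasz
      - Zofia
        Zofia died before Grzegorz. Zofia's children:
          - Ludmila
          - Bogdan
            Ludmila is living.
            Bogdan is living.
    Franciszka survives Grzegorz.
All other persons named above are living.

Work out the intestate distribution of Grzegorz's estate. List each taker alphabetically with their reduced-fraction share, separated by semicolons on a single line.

Neither parent survives and there are no descendants, so the estate passes to Grzegorz's siblings and their issue per stirpes.
The estate is divided into 3 equal shares of 1/3 among Tadeusz, Pelagia, Franciszka.
Tadeusz predeceased; the 1/3 allotted to Tadeusz's branch passes to Tadeusz's issue by representation.
Danuta's line is the sole branch at this level, so the full 1/3 passes to Danuta's issue by representation.
The 1/3 is divided into 3 equal shares of 1/9 among Oleg, Mieczyslaw, Stanislawa.
Oleg is living and takes 1/9.
Mieczyslaw is living and takes 1/9.
Stanislawa is living and takes 1/9.
Pelagia predeceased; the 1/3 allotted to Pelagia's branch passes to Pelagia's issue by representation.
The 1/3 is divided into 2 equal shares of 1/6 among Eliasz, Zofia.
Eliasz is living and takes 1/6.
Zofia predeceased; the 1/6 allotted to Zofia's branch passes to Zofia's issue by representation.
The 1/6 is divided into 2 equal shares of 1/12 among Ludmila, Bogdan.
Ludmila is living and takes 1/12.
Bogdan is living and takes 1/12.
Franciszka is living and takes 1/3.

Bogdan 1/12; Eliasz 1/6; Franciszka 1/3; Ludmila 1/12; Mieczyslaw 1/9; Oleg 1/9; Stanislawa 1/9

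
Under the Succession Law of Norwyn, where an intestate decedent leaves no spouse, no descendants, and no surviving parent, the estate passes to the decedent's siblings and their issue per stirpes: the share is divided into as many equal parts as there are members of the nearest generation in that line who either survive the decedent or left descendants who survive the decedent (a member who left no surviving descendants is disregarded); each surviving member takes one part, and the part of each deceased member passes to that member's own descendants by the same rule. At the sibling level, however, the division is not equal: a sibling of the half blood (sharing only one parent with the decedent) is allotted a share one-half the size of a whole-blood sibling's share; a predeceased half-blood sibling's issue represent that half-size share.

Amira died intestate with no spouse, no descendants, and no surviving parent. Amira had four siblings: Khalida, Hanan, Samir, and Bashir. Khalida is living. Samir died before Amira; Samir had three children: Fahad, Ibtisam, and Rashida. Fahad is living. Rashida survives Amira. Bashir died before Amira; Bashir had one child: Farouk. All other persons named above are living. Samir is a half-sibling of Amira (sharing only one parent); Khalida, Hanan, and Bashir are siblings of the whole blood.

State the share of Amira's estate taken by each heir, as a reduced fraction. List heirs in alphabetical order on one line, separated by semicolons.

No spouse, descendants, or parent survives, so the estate passes to Amira's siblings per stirpes.
Half-blood siblings count for one-half the weight of whole-blood siblings at the initial division.
Dividing 1 in proportion to weights (total weight 7/2): Khalida (weight 1) → 2/7; Hanan (weight 1) → 2/7; Samir (weight 1/2) → 1/7; Bashir (weight 1) → 2/7.
Khalida is living and takes 2/7.
Hanan is living and takes 2/7.
Samir predeceased; the 1/7 allotted to Samir's branch passes to Samir's issue by representation.
The 1/7 is divided into 3 equal shares of 1/21 among Fahad, Ibtisam, Rashida.
Fahad is living and takes 1/21.
Ibtisam is living and takes 1/21.
Rashida is living and takes 1/21.
Bashir predeceased; the 2/7 allotted to Bashir's branch passes to Bashir's issue by representation.
Farouk is the sole taker at this level and receives the full 2/7.

Fahad 1/21; Farouk 2/7; Hanan 2/7; Ibtisam 1/21; Khalida 2/7; Rashida 1/21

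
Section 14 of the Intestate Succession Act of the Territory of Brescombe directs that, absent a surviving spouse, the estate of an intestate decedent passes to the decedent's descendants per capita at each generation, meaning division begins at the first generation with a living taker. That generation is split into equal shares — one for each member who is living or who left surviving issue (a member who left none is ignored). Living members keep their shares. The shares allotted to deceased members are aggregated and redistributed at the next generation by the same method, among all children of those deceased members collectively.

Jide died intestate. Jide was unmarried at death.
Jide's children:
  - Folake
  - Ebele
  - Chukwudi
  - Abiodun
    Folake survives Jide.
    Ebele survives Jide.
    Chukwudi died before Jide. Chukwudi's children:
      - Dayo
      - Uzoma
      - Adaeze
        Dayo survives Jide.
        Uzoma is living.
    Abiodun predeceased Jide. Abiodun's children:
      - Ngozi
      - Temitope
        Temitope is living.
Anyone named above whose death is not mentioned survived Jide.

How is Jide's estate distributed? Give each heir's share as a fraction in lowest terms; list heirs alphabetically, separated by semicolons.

Adaeze 1/10; Dayo 1/10; Ebele 1/4; Folake 1/4; Ngozi 1/10; Temitope 1/10; Uzoma 1/10

There is no surviving spouse, so the entire estate passes to Jide's descendants per capita at each generation.
At generation 1 (Folake, Ebele, Chukwudi, Abiodun) there are 4 shares of (1)/4 = 1/4 each.
Living: Folake and Ebele — each takes 1/4.
Deceased: Chukwudi and Abiodun. Their combined 1/2 is pooled and carried to generation 2.
At generation 2 (Dayo, Uzoma, Adaeze, Ngozi, Temitope) there are 5 shares of (1/2)/5 = 1/10 each.
Living: Dayo, Uzoma, Adaeze, Ngozi, and Temitope — each takes 1/10.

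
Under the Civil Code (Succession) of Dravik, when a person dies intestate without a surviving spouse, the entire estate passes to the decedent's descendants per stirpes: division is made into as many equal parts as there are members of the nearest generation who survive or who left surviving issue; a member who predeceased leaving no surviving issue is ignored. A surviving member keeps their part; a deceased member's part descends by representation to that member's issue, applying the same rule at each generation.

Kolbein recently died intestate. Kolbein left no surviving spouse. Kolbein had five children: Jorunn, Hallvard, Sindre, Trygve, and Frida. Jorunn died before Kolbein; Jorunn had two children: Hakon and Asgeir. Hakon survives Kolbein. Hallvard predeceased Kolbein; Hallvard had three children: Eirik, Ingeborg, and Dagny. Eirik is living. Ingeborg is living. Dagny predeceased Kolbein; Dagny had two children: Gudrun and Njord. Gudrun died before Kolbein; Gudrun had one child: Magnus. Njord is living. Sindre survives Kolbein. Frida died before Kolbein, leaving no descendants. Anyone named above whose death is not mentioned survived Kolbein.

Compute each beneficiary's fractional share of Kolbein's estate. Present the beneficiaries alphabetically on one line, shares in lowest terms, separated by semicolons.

There is no surviving spouse, so the entire estate passes to Kolbein's descendants per stirpes.
Frida left no surviving issue, so that branch lapses and is disregarded.
The estate is divided into 4 equal shares of 1/4 among Jorunn, Hallvard, Sindre, Trygve.
Jorunn predeceased; the 1/4 allotted to Jorunn's branch passes to Jorunn's issue by representation.
The 1/4 is divided into 2 equal shares of 1/8 among Hakon, Asgeir.
Hakon is living and takes 1/8.
Asgeir is living and takes 1/8.
Hallvard predeceased; the 1/4 allotted to Hallvard's branch passes to Hallvard's issue by representation.
The 1/4 is divided into 3 equal shares of 1/12 among Eirik, Ingeborg, Dagny.
Eirik is living and takes 1/12.
Ingeborg is living and takes 1/12.
Dagny predeceased; the 1/12 allotted to Dagny's branch passes to Dagny's issue by representation.
The 1/12 is divided into 2 equal shares of 1/24 among Gudrun, Njord.
Gudrun predeceased; the 1/24 allotted to Gudrun's branch passes to Gudrun's issue by representation.
Magnus is the sole taker at this level and receives the full 1/24.
Njord is living and takes 1/24.
Sindre is living and takes 1/4.
Trygve is living and takes 1/4.

Asgeir 1/8; Eirik 1/12; Hakon 1/8; Ingeborg 1/12; Magnus 1/24; Njord 1/24; Sindre 1/4; Trygve 1/4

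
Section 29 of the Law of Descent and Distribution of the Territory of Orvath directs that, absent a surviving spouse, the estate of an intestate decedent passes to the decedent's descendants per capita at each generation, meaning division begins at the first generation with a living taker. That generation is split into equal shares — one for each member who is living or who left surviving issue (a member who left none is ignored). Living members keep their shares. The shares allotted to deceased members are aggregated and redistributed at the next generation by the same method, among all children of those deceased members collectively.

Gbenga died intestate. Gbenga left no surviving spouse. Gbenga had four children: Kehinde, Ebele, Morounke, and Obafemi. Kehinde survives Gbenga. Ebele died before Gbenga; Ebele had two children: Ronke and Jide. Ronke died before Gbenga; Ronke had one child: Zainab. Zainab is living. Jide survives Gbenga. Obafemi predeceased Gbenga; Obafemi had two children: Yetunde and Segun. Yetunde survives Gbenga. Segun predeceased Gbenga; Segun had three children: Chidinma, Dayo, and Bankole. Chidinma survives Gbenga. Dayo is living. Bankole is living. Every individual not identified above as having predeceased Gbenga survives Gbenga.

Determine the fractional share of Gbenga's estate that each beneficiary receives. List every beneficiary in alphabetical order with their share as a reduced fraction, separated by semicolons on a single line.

There is no surviving spouse, so the entire estate passes to Gbenga's descendants per capita at each generation.
At generation 1 (Kehinde, Ebele, Morounke, Obafemi) there are 4 shares of (1)/4 = 1/4 each.
Living: Kehinde and Morounke — each takes 1/4.
Deceased: Ebele and Obafemi. Their combined 1/2 is pooled and carried to generation 2.
At generation 2 (Ronke, Jide, Yetunde, Segun) there are 4 shares of (1/2)/4 = 1/8 each.
Living: Jide and Yetunde — each takes 1/8.
Deceased: Ronke and Segun. Their combined 1/4 is pooled and carried to generation 3.
At generation 3 (Zainab, Chidinma, Dayo, Bankole) there are 4 shares of (1/4)/4 = 1/16 each.
Living: Zainab, Chidinma, Dayo, and Bankole — each takes 1/16.

Bankole 1/16; Chidinma 1/16; Dayo 1/16; Jide 1/8; Kehinde 1/4; Morounke 1/4; Yetunde 1/8; Zainab 1/16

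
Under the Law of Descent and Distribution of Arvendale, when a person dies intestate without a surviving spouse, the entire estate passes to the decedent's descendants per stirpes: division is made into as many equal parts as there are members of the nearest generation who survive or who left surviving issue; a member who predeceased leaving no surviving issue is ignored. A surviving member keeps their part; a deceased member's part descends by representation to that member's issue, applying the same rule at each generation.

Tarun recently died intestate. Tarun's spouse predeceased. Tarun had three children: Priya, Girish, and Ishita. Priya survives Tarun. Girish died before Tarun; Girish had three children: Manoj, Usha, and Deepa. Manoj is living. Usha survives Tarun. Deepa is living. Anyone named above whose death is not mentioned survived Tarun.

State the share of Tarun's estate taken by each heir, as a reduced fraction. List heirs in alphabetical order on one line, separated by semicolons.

There is no surviving spouse, so the entire estate passes to Tarun's descendants per stirpes.
The estate is divided into 3 equal shares of 1/3 among Priya, Girish, Ishita.
Priya is living and takes 1/3.
Girish predeceased; the 1/3 allotted to Girish's branch passes to Girish's issue by representation.
The 1/3 is divided into 3 equal shares of 1/9 among Manoj, Usha, Deepa.
Manoj is living and takes 1/9.
Usha is living and takes 1/9.
Deepa is living and takes 1/9.
Ishita is living and takes 1/3.

Deepa 1/9; Ishita 1/3; Manoj 1/9; Priya 1/3; Usha 1/9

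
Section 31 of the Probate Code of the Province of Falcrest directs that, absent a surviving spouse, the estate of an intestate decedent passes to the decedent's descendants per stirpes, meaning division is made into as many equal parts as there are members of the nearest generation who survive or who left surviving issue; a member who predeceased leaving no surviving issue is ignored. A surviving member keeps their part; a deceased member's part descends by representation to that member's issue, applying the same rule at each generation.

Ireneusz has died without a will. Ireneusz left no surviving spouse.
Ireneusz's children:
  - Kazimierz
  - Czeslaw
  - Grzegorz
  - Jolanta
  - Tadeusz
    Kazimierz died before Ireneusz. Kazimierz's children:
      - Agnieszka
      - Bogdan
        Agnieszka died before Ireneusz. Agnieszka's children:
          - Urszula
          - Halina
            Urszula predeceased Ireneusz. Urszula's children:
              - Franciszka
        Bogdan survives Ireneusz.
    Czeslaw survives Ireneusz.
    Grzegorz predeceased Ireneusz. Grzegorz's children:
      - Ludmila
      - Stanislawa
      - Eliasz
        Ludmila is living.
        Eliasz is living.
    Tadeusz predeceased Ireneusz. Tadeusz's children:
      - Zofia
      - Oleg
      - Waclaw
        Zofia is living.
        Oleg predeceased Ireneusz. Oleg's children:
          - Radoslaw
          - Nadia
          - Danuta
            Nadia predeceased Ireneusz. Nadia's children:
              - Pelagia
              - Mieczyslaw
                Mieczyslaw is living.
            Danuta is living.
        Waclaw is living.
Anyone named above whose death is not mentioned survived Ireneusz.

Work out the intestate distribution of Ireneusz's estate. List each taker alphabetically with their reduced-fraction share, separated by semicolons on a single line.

There is no surviving spouse, so the entire estate passes to Ireneusz's descendants per stirpes.
The estate is divided into 5 equal shares of 1/5 among Kazimierz, Czeslaw, Grzegorz, Jolanta, Tadeusz.
Kazimierz predeceased; the 1/5 allotted to Kazimierz's branch passes to Kazimierz's issue by representation.
The 1/5 is divided into 2 equal shares of 1/10 among Agnieszka, Bogdan.
Agnieszka predeceased; the 1/10 allotted to Agnieszka's branch passes to Agnieszka's issue by representation.
The 1/10 is divided into 2 equal shares of 1/20 among Urszula, Halina.
Urszula predeceased; the 1/20 allotted to Urszula's branch passes to Urszula's issue by representation.
Franciszka is the sole taker at this level and receives the full 1/20.
Halina is living and takes 1/20.
Bogdan is living and takes 1/10.
Czeslaw is living and takes 1/5.
Grzegorz predeceased; the 1/5 allotted to Grzegorz's branch passes to Grzegorz's issue by representation.
The 1/5 is divided into 3 equal shares of 1/15 among Ludmila, Stanislawa, Eliasz.
Ludmila is living and takes 1/15.
Stanislawa is living and takes 1/15.
Eliasz is living and takes 1/15.
Jolanta is living and takes 1/5.
Tadeusz predeceased; the 1/5 allotted to Tadeusz's branch passes to Tadeusz's issue by representation.
The 1/5 is divided into 3 equal shares of 1/15 among Zofia, Oleg, Waclaw.
Zofia is living and takes 1/15.
Oleg predeceased; the 1/15 allotted to Oleg's branch passes to Oleg's issue by representation.
The 1/15 is divided into 3 equal shares of 1/45 among Radoslaw, Nadia, Danuta.
Radoslaw is living and takes 1/45.
Nadia predeceased; the 1/45 allotted to Nadia's branch passes to Nadia's issue by representation.
The 1/45 is divided into 2 equal shares of 1/90 among Pelagia, Mieczyslaw.
Pelagia is living and takes 1/90.
Mieczyslaw is living and takes 1/90.
Danuta is living and takes 1/45.
Waclaw is living and takes 1/15.

Bogdan 1/10; Czeslaw 1/5; Danuta 1/45; Eliasz 1/15; Franciszka 1/20; Halina 1/20; Jolanta 1/5; Ludmila 1/15; Mieczyslaw 1/90; Pelagia 1/90; Radoslaw 1/45; Stanislawa 1/15; Waclaw 1/15; Zofia 1/15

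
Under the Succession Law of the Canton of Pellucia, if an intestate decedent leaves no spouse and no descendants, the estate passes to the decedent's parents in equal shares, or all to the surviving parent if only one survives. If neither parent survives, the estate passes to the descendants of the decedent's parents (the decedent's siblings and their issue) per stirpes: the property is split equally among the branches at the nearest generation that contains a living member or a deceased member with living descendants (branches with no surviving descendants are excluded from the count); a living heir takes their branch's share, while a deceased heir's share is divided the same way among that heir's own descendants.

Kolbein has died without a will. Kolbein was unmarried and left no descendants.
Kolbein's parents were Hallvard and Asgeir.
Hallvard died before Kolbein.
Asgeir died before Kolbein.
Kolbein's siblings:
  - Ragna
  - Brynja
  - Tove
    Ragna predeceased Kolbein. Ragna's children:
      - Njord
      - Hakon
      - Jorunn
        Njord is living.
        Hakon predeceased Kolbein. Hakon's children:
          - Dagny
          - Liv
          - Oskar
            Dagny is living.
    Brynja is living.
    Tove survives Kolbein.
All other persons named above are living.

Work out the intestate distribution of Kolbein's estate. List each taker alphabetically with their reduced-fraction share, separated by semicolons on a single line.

Neither parent survives and there are no descendants, so the estate passes to Kolbein's siblings and their issue per stirpes.
The estate is divided into 3 equal shares of 1/3 among Ragna, Brynja, Tove.
Ragna predeceased; the 1/3 allotted to Ragna's branch passes to Ragna's issue by representation.
The 1/3 is divided into 3 equal shares of 1/9 among Njord, Hakon, Jorunn.
Njord is living and takes 1/9.
Hakon predeceased; the 1/9 allotted to Hakon's branch passes to Hakon's issue by representation.
The 1/9 is divided into 3 equal shares of 1/27 among Dagny, Liv, Oskar.
Dagny is living and takes 1/27.
Liv is living and takes 1/27.
Oskar is living and takes 1/27.
Jorunn is living and takes 1/9.
Brynja is living and takes 1/3.
Tove is living and takes 1/3.

Brynja 1/3; Dagny 1/27; Jorunn 1/9; Liv 1/27; Njord 1/9; Oskar 1/27; Tove 1/3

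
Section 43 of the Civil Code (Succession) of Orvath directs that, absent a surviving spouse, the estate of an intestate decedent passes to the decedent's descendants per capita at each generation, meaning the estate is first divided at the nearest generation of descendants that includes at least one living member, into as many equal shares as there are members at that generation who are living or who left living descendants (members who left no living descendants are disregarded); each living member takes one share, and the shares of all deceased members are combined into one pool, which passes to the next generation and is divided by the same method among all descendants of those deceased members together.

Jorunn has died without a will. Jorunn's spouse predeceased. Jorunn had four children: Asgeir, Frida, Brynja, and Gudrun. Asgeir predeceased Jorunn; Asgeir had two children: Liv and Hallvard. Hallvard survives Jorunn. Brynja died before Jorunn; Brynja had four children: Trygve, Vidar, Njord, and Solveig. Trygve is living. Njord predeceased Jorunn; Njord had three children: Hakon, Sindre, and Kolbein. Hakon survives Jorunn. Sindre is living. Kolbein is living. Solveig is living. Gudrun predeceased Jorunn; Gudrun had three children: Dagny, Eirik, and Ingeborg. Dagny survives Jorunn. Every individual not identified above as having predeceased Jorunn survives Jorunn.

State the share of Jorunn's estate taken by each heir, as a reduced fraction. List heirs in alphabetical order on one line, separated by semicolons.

There is no surviving spouse, so the entire estate passes to Jorunn's descendants per capita at each generation.
At generation 1 (Asgeir, Frida, Brynja, Gudrun) there are 4 shares of (1)/4 = 1/4 each.
Living: Frida — each takes 1/4.
Deceased: Asgeir, Brynja, and Gudrun. Their combined 3/4 is pooled and carried to generation 2.
At generation 2 (Liv, Hallvard, Trygve, Vidar, Njord, Solveig, Dagny, Eirik, Ingeborg) there are 9 shares of (3/4)/9 = 1/12 each.
Living: Liv, Hallvard, Trygve, Vidar, Solveig, Dagny, Eirik, and Ingeborg — each takes 1/12.
Deceased: Njord. That 1/12 share is carried to generation 3.
At generation 3 (Hakon, Sindre, Kolbein) there are 3 shares of (1/12)/3 = 1/36 each.
Living: Hakon, Sindre, and Kolbein — each takes 1/36.

Dagny 1/12; Eirik 1/12; Frida 1/4; Hakon 1/36; Hallvard 1/12; Ingeborg 1/12; Kolbein 1/36; Liv 1/12; Sindre 1/36; Solveig 1/12; Trygve 1/12; Vidar 1/12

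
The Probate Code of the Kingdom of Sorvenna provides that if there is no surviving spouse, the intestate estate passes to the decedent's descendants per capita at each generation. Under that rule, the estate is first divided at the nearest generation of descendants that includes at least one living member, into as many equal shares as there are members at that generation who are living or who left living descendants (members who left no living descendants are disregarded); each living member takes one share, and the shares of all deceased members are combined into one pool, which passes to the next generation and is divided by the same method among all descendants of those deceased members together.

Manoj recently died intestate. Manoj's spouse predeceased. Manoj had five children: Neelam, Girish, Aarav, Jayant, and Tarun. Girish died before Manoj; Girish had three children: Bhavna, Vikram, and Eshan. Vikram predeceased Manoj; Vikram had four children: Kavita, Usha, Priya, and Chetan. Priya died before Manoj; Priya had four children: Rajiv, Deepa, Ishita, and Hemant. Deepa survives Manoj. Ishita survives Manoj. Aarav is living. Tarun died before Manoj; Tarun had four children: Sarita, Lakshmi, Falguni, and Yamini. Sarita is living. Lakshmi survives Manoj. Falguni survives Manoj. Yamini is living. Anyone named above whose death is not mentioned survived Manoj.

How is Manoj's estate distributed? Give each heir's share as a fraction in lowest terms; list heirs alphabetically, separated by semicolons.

There is no surviving spouse, so the entire estate passes to Manoj's descendants per capita at each generation.
At generation 1 (Neelam, Girish, Aarav, Jayant, Tarun) there are 5 shares of (1)/5 = 1/5 each.
Living: Neelam, Aarav, and Jayant — each takes 1/5.
Deceased: Girish and Tarun. Their combined 2/5 is pooled and carried to generation 2.
At generation 2 (Bhavna, Vikram, Eshan, Sarita, Lakshmi, Falguni, Yamini) there are 7 shares of (2/5)/7 = 2/35 each.
Living: Bhavna, Eshan, Sarita, Lakshmi, Falguni, and Yamini — each takes 2/35.
Deceased: Vikram. That 2/35 share is carried to generation 3.
At generation 3 (Kavita, Usha, Priya, Chetan) there are 4 shares of (2/35)/4 = 1/70 each.
Living: Kavita, Usha, and Chetan — each takes 1/70.
Deceased: Priya. That 1/70 share is carried to generation 4.
At generation 4 (Rajiv, Deepa, Ishita, Hemant) there are 4 shares of (1/70)/4 = 1/280 each.
Living: Rajiv, Deepa, Ishita, and Hemant — each takes 1/280.

Aarav 1/5; Bhavna 2/35; Chetan 1/70; Deepa 1/280; Eshan 2/35; Falguni 2/35; Hemant 1/280; Ishita 1/280; Jayant 1/5; Kavita 1/70; Lakshmi 2/35; Neelam 1/5; Rajiv 1/280; Sarita 2/35; Usha 1/70; Yamini 2/35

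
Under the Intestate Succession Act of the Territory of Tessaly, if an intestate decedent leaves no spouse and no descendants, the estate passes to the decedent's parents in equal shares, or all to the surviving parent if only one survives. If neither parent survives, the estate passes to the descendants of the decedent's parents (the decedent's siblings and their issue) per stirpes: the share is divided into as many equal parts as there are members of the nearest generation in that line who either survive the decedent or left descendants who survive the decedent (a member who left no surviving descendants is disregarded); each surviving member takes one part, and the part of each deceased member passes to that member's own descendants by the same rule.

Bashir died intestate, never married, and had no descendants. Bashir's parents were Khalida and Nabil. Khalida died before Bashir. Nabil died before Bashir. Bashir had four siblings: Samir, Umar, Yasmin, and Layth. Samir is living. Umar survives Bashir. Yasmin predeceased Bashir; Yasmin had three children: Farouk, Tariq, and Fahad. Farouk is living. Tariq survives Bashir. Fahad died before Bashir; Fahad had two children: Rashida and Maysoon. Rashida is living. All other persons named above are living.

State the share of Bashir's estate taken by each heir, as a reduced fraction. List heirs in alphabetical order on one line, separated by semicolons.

Farouk 1/12; Layth 1/4; Maysoon 1/24; Rashida 1/24; Samir 1/4; Tariq 1/12; Umar 1/4

Neither parent survives and there are no descendants, so the estate passes to Bashir's siblings and their issue per stirpes.
The estate is divided into 4 equal shares of 1/4 among Samir, Umar, Yasmin, Layth.
Samir is living and takes 1/4.
Umar is living and takes 1/4.
Yasmin predeceased; the 1/4 allotted to Yasmin's branch passes to Yasmin's issue by representation.
The 1/4 is divided into 3 equal shares of 1/12 among Farouk, Tariq, Fahad.
Farouk is living and takes 1/12.
Tariq is living and takes 1/12.
Fahad predeceased; the 1/12 allotted to Fahad's branch passes to Fahad's issue by representation.
The 1/12 is divided into 2 equal shares of 1/24 among Rashida, Maysoon.
Rashida is living and takes 1/24.
Maysoon is living and takes 1/24.
Layth is living and takes 1/4.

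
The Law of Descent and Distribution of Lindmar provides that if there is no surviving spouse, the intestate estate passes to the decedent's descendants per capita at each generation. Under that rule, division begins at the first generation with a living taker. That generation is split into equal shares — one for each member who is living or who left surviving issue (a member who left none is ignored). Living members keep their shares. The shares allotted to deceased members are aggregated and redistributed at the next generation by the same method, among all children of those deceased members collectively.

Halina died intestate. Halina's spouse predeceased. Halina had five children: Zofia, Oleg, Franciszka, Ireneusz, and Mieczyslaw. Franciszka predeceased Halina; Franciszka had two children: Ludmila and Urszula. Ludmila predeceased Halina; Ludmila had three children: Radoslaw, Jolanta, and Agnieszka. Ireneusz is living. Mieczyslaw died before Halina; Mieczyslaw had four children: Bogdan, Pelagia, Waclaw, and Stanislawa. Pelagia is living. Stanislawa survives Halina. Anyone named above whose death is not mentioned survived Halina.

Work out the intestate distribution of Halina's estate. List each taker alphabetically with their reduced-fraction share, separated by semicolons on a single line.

There is no surviving spouse, so the entire estate passes to Halina's descendants per capita at each generation.
At generation 1 (Zofia, Oleg, Franciszka, Ireneusz, Mieczyslaw) there are 5 shares of (1)/5 = 1/5 each.
Living: Zofia, Oleg, and Ireneusz — each takes 1/5.
Deceased: Franciszka and Mieczyslaw. Their combined 2/5 is pooled and carried to generation 2.
At generation 2 (Ludmila, Urszula, Bogdan, Pelagia, Waclaw, Stanislawa) there are 6 shares of (2/5)/6 = 1/15 each.
Living: Urszula, Bogdan, Pelagia, Waclaw, and Stanislawa — each takes 1/15.
Deceased: Ludmila. That 1/15 share is carried to generation 3.
At generation 3 (Radoslaw, Jolanta, Agnieszka) there are 3 shares of (1/15)/3 = 1/45 each.
Living: Radoslaw, Jolanta, and Agnieszka — each takes 1/45.

Agnieszka 1/45; Bogdan 1/15; Ireneusz 1/5; Jolanta 1/45; Oleg 1/5; Pelagia 1/15; Radoslaw 1/45; Stanislawa 1/15; Urszula 1/15; Waclaw 1/15; Zofia 1/5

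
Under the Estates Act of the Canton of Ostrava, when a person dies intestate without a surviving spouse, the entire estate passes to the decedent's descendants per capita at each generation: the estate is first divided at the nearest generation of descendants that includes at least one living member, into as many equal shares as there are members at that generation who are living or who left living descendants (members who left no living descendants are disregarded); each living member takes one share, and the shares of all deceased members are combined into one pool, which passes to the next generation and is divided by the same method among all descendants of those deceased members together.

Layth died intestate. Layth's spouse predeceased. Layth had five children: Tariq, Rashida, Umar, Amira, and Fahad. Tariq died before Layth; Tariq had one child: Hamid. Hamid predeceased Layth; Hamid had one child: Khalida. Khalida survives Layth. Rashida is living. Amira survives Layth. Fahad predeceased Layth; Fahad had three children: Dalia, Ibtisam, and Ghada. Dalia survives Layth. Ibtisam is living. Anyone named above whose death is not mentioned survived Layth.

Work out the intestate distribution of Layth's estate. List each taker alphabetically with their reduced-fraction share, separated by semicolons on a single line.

Amira 1/5; Dalia 1/10; Ghada 1/10; Ibtisam 1/10; Khalida 1/10; Rashida 1/5; Umar 1/5

There is no surviving spouse, so the entire estate passes to Layth's descendants per capita at each generation.
At generation 1 (Tariq, Rashida, Umar, Amira, Fahad) there are 5 shares of (1)/5 = 1/5 each.
Living: Rashida, Umar, and Amira — each takes 1/5.
Deceased: Tariq and Fahad. Their combined 2/5 is pooled and carried to generation 2.
At generation 2 (Hamid, Dalia, Ibtisam, Ghada) there are 4 shares of (2/5)/4 = 1/10 each.
Living: Dalia, Ibtisam, and Ghada — each takes 1/10.
Deceased: Hamid. That 1/10 share is carried to generation 3.
At generation 3 (Khalida) there are 1 shares of (1/10)/1 = 1/10 each.
Living: Khalida — each takes 1/10.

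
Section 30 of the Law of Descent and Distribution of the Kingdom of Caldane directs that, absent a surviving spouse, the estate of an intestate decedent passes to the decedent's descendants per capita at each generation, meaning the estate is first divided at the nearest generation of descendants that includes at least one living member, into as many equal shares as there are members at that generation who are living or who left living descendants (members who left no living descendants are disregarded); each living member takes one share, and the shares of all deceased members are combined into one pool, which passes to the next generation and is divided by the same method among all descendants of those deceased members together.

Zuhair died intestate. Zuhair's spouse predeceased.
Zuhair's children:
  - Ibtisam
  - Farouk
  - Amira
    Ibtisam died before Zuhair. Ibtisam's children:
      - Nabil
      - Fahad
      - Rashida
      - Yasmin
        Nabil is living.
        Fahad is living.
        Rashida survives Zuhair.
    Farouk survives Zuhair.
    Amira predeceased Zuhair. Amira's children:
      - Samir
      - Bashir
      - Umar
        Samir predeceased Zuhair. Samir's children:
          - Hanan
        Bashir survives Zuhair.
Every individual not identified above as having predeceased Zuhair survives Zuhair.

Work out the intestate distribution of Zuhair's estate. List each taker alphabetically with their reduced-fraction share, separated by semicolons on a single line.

There is no surviving spouse, so the entire estate passes to Zuhair's descendants per capita at each generation.
At generation 1 (Ibtisam, Farouk, Amira) there are 3 shares of (1)/3 = 1/3 each.
Living: Farouk — each takes 1/3.
Deceased: Ibtisam and Amira. Their combined 2/3 is pooled and carried to generation 2.
At generation 2 (Nabil, Fahad, Rashida, Yasmin, Samir, Bashir, Umar) there are 7 shares of (2/3)/7 = 2/21 each.
Living: Nabil, Fahad, Rashida, Yasmin, Bashir, and Umar — each takes 2/21.
Deceased: Samir. That 2/21 share is carried to generation 3.
At generation 3 (Hanan) there are 1 shares of (2/21)/1 = 2/21 each.
Living: Hanan — each takes 2/21.

Bashir 2/21; Fahad 2/21; Farouk 1/3; Hanan 2/21; Nabil 2/21; Rashida 2/21; Umar 2/21; Yasmin 2/21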